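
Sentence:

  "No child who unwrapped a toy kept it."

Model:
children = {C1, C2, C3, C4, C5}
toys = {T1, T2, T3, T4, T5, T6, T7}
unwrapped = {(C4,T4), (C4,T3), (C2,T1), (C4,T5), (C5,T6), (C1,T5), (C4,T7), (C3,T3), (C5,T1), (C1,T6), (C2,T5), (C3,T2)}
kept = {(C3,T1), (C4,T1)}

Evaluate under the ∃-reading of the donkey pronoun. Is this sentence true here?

"it" takes "a toy" as antecedent — a donkey pronoun bound across the clause boundary.
Truth condition: for no (c,t) with unwrapped(c,t) does kept(c,t) hold.
Restrictor pairs — does the scope hold? (C1,T5):fails  (C1,T6):fails  (C2,T1):fails  (C2,T5):fails  (C3,T2):fails  (C3,T3):fails  (C4,T3):fails  (C4,T4):fails  (C4,T5):fails  (C4,T7):fails  (C5,T1):fails  (C5,T6):fails
Scope holds for no restrictor pair, so the sentence is true.

True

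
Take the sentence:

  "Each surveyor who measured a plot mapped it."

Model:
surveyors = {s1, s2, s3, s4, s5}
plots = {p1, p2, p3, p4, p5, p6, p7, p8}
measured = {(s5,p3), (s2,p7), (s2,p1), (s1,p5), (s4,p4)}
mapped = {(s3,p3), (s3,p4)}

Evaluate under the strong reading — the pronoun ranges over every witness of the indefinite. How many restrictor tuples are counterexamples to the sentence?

5

"it" takes "a plot" as antecedent — a donkey pronoun bound across the clause boundary.
Strong reading: for every (s,p) with measured(s,p), mapped(s,p).
Restrictor pairs: (s1,p5) ✗  (s2,p1) ✗  (s2,p7) ✗  (s4,p4) ✗  (s5,p3) ✗
Counterexamples (restrictor pairs failing the scope): 5.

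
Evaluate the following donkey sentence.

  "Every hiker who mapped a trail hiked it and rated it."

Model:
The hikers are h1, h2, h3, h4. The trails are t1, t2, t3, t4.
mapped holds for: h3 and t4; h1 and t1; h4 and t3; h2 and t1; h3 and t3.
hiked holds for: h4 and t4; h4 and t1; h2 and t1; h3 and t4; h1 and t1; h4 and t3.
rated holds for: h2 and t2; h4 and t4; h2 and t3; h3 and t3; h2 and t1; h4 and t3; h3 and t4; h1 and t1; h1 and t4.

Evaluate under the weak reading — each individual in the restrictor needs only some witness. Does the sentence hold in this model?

True

"it" takes "a trail" as antecedent — a donkey pronoun bound across the clause boundary.
Weak reading: every hiker h with some mapped-trail has at least one mapped-trail t such that hiked(h,t) ∧ rated(h,t).
Per hiker: h1:✓  h2:✓  h3:✓  h4:✓
Every hiker in the restrictor has a witness.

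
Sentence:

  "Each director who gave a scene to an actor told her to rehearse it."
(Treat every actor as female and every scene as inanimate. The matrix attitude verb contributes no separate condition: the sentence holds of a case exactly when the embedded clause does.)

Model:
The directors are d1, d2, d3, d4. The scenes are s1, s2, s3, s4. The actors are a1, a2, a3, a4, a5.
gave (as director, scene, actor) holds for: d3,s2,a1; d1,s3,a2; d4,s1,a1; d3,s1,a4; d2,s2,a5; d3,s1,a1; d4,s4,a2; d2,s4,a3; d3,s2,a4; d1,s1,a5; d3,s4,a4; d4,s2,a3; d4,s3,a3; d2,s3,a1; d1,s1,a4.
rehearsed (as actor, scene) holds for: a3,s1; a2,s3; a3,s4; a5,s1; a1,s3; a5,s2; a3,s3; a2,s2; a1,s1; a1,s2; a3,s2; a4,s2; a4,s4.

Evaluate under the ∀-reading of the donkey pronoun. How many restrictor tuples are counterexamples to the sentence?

"her" takes "an actor" as antecedent and "it" takes "a scene"; both are donkey pronouns co-varying with the restrictor.
Strong reading: for every (d,s,a) with gave(d,s,a), rehearsed(a,s).
Restrictor triples: (d1,s1,a4)→rehearsed(a4,s1) ✗  (d1,s1,a5)→rehearsed(a5,s1) ✓  (d1,s3,a2)→rehearsed(a2,s3) ✓  (d2,s2,a5)→rehearsed(a5,s2) ✓  (d2,s3,a1)→rehearsed(a1,s3) ✓  (d2,s4,a3)→rehearsed(a3,s4) ✓  (d3,s1,a1)→rehearsed(a1,s1) ✓  (d3,s1,a4)→rehearsed(a4,s1) ✗  (d3,s2,a1)→rehearsed(a1,s2) ✓  (d3,s2,a4)→rehearsed(a4,s2) ✓  (d3,s4,a4)→rehearsed(a4,s4) ✓  (d4,s1,a1)→rehearsed(a1,s1) ✓  (d4,s2,a3)→rehearsed(a3,s2) ✓  (d4,s3,a3)→rehearsed(a3,s3) ✓  (d4,s4,a2)→rehearsed(a2,s4) ✗
Counterexamples (restrictor triples failing the scope): 3.

3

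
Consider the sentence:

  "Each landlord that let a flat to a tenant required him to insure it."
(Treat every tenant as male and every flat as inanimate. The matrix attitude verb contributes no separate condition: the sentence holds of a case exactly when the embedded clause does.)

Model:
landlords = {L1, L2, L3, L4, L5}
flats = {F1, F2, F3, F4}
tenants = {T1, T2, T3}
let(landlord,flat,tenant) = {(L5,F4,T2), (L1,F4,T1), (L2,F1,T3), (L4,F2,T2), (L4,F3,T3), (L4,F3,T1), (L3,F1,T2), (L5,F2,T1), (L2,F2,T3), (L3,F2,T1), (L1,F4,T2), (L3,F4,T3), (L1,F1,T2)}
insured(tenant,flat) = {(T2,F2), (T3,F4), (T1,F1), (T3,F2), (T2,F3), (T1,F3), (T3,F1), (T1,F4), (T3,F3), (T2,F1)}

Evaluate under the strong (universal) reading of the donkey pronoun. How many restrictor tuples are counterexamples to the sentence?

"him" takes "a tenant" as antecedent and "it" takes "a flat"; both are donkey pronouns co-varying with the restrictor.
Strong reading: for every (l,f,t) with let(l,f,t), insured(t,f).
Restrictor triples: (L1,F1,T2)→insured(T2,F1) ✓  (L1,F4,T1)→insured(T1,F4) ✓  (L1,F4,T2)→insured(T2,F4) ✗  (L2,F1,T3)→insured(T3,F1) ✓  (L2,F2,T3)→insured(T3,F2) ✓  (L3,F1,T2)→insured(T2,F1) ✓  (L3,F2,T1)→insured(T1,F2) ✗  (L3,F4,T3)→insured(T3,F4) ✓  (L4,F2,T2)→insured(T2,F2) ✓  (L4,F3,T1)→insured(T1,F3) ✓  (L4,F3,T3)→insured(T3,F3) ✓  (L5,F2,T1)→insured(T1,F2) ✗  (L5,F4,T2)→insured(T2,F4) ✗
Counterexamples (restrictor triples failing the scope): 4.

4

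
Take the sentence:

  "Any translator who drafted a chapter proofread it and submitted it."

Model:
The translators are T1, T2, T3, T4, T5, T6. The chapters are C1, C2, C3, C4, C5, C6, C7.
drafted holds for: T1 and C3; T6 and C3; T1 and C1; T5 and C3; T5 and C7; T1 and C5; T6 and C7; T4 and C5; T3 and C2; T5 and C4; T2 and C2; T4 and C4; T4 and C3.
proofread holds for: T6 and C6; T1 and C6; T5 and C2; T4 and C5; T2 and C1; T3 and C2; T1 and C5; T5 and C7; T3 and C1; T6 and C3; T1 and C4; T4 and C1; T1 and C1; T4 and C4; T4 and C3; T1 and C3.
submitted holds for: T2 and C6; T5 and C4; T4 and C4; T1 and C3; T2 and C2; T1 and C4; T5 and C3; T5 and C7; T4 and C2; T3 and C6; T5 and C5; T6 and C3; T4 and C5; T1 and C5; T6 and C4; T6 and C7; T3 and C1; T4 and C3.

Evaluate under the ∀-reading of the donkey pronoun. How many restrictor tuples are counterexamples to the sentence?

6

"it" takes "a chapter" as antecedent — a donkey pronoun bound across the clause boundary.
Strong reading: for every (t,c) with drafted(t,c), proofread(t,c) ∧ submitted(t,c).
Restrictor pairs: (T1,C1) ✗  (T1,C3) ✓  (T1,C5) ✓  (T2,C2) ✗  (T3,C2) ✗  (T4,C3) ✓  (T4,C4) ✓  (T4,C5) ✓  (T5,C3) ✗  (T5,C4) ✗  (T5,C7) ✓  (T6,C3) ✓  (T6,C7) ✗
Counterexamples (restrictor pairs failing the scope): 6.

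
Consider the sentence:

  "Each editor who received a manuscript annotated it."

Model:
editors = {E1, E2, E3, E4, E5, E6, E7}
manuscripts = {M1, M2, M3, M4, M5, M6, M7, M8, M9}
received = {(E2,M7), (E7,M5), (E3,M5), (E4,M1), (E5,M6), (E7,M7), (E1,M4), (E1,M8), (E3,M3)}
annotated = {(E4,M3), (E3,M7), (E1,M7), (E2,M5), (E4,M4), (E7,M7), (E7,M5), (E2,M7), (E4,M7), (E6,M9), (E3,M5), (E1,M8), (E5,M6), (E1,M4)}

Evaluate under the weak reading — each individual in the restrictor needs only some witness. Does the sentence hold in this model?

"it" takes "a manuscript" as antecedent — a donkey pronoun bound across the clause boundary.
Weak reading: every editor e with some received-manuscript has at least one received-manuscript m such that annotated(e,m).
Per editor: E1:✓  E2:✓  E3:✓  E4:✗  E5:✓  E7:✓
E4 has no witness among its received-manuscripts.

False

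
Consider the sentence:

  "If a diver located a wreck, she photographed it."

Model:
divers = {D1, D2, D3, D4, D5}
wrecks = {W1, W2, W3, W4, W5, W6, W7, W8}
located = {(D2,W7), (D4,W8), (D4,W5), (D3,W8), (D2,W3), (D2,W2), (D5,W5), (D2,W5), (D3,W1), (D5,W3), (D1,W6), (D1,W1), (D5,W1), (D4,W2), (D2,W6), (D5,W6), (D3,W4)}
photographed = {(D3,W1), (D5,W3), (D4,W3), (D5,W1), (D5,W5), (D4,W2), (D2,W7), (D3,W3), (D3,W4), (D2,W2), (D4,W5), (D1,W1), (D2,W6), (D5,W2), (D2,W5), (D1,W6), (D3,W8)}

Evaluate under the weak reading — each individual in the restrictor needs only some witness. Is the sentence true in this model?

True

"it" takes "a wreck" as antecedent — a donkey pronoun bound across the clause boundary.
Weak reading: every diver d with some located-wreck has at least one located-wreck w such that photographed(d,w).
Per diver: D1:✓  D2:✓  D3:✓  D4:✓  D5:✓
Every diver in the restrictor has a witness.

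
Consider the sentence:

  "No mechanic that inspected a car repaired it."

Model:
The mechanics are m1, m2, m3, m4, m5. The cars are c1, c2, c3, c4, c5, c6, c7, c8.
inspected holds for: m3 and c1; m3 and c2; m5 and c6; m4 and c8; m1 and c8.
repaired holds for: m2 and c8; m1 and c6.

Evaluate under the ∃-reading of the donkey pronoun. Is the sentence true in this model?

True

"it" takes "a car" as antecedent — a donkey pronoun bound across the clause boundary.
Truth condition: for no (m,c) with inspected(m,c) does repaired(m,c) hold.
Restrictor pairs — does the scope hold? (m1,c8):fails  (m3,c1):fails  (m3,c2):fails  (m4,c8):fails  (m5,c6):fails
Scope holds for no restrictor pair, so the sentence is true.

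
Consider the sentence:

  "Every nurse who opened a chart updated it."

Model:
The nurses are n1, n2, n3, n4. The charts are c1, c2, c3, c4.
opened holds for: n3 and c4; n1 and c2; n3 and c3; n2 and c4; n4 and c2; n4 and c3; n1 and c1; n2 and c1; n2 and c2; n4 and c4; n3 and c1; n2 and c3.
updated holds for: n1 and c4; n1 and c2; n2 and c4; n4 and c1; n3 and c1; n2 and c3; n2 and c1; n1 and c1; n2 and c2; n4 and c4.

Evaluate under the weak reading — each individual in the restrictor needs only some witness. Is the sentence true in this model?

True

"it" takes "a chart" as antecedent — a donkey pronoun bound across the clause boundary.
Weak reading: every nurse n with some opened-chart has at least one opened-chart c such that updated(n,c).
Per nurse: n1:✓  n2:✓  n3:✓  n4:✓
Every nurse in the restrictor has a witness.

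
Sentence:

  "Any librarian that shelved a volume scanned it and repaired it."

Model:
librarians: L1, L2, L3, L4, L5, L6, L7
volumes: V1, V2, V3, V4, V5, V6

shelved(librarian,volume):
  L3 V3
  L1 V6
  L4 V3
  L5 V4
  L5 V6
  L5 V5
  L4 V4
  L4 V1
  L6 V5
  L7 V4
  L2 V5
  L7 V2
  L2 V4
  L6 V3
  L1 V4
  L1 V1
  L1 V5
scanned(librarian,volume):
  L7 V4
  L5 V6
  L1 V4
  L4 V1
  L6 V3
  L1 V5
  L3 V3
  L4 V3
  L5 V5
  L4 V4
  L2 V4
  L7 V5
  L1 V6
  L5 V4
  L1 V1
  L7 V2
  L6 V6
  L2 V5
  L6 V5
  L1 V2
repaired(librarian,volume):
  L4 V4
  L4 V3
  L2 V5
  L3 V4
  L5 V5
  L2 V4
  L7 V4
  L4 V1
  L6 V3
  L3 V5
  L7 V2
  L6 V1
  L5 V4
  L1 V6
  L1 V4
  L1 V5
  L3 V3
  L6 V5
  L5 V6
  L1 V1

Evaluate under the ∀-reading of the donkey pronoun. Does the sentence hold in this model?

"it" takes "a volume" as antecedent — a donkey pronoun bound across the clause boundary.
Strong reading: for every (l,v) with shelved(l,v), scanned(l,v) ∧ repaired(l,v).
Restrictor pairs: (L1,V1) ✓  (L1,V4) ✓  (L1,V5) ✓  (L1,V6) ✓  (L2,V4) ✓  (L2,V5) ✓  (L3,V3) ✓  (L4,V1) ✓  (L4,V3) ✓  (L4,V4) ✓  (L5,V4) ✓  (L5,V5) ✓  (L5,V6) ✓  (L6,V3) ✓  (L6,V5) ✓  (L7,V2) ✓  (L7,V4) ✓
Every restrictor pair satisfies the scope.

True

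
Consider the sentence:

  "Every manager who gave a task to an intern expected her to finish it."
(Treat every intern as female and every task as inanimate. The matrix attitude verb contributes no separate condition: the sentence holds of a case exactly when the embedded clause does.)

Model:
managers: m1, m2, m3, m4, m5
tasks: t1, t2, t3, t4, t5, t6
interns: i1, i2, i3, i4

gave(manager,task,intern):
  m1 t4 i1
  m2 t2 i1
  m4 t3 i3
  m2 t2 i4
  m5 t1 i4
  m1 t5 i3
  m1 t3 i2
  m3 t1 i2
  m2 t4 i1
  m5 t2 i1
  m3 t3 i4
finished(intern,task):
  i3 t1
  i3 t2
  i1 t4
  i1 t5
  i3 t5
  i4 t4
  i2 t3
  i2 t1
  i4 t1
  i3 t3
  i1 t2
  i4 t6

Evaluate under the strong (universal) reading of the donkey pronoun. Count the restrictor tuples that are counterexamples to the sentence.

2

"her" takes "an intern" as antecedent and "it" takes "a task"; both are donkey pronouns co-varying with the restrictor.
Strong reading: for every (m,t,i) with gave(m,t,i), finished(i,t).
Restrictor triples: (m1,t3,i2)→finished(i2,t3) ✓  (m1,t4,i1)→finished(i1,t4) ✓  (m1,t5,i3)→finished(i3,t5) ✓  (m2,t2,i1)→finished(i1,t2) ✓  (m2,t2,i4)→finished(i4,t2) ✗  (m2,t4,i1)→finished(i1,t4) ✓  (m3,t1,i2)→finished(i2,t1) ✓  (m3,t3,i4)→finished(i4,t3) ✗  (m4,t3,i3)→finished(i3,t3) ✓  (m5,t1,i4)→finished(i4,t1) ✓  (m5,t2,i1)→finished(i1,t2) ✓
Counterexamples (restrictor triples failing the scope): 2.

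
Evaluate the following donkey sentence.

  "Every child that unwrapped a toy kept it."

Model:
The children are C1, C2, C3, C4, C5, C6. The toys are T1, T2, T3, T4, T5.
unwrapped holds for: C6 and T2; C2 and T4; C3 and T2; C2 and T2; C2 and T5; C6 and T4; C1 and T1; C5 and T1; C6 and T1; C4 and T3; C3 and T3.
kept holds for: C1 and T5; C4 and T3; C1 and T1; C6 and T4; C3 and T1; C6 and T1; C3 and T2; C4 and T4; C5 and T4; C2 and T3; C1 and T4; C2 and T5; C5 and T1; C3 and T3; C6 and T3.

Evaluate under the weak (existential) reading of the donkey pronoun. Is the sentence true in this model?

True

"it" takes "a toy" as antecedent — a donkey pronoun bound across the clause boundary.
Weak reading: every child c with some unwrapped-toy has at least one unwrapped-toy t such that kept(c,t).
Per child: C1:✓  C2:✓  C3:✓  C4:✓  C5:✓  C6:✓
Every child in the restrictor has a witness.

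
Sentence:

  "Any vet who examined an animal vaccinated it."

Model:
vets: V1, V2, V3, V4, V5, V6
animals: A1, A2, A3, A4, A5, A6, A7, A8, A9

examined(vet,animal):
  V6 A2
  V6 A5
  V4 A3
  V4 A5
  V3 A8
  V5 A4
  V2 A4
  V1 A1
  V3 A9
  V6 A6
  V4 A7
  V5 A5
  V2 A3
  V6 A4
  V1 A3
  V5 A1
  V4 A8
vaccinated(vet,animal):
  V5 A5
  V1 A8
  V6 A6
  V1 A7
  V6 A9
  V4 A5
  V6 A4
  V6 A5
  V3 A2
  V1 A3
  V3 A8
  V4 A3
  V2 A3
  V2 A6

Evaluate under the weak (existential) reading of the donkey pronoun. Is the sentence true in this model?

True

"it" takes "an animal" as antecedent — a donkey pronoun bound across the clause boundary.
Weak reading: every vet v with some examined-animal has at least one examined-animal a such that vaccinated(v,a).
Per vet: V1:✓  V2:✓  V3:✓  V4:✓  V5:✓  V6:✓
Every vet in the restrictor has a witness.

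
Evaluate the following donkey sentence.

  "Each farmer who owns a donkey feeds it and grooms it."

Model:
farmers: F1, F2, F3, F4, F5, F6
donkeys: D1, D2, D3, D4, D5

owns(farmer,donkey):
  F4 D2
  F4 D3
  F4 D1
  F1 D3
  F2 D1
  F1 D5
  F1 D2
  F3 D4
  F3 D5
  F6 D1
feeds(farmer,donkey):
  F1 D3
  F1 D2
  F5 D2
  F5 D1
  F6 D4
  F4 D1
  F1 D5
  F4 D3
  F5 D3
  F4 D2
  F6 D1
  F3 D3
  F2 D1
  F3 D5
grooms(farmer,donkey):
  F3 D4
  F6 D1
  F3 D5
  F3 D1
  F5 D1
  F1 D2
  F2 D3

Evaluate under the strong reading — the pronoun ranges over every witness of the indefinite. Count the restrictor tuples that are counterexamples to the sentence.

7

"it" takes "a donkey" as antecedent — a donkey pronoun bound across the clause boundary.
Strong reading: for every (f,d) with owns(f,d), feeds(f,d) ∧ grooms(f,d).
Restrictor pairs: (F1,D2) ✓  (F1,D3) ✗  (F1,D5) ✗  (F2,D1) ✗  (F3,D4) ✗  (F3,D5) ✓  (F4,D1) ✗  (F4,D2) ✗  (F4,D3) ✗  (F6,D1) ✓
Counterexamples (restrictor pairs failing the scope): 7.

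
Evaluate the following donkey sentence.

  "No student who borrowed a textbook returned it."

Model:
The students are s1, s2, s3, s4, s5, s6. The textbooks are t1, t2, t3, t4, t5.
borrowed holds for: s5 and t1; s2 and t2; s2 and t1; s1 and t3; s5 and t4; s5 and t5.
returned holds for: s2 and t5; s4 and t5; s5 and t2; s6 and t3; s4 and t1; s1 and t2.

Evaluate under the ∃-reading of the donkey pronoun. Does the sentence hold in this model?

True

"it" takes "a textbook" as antecedent — a donkey pronoun bound across the clause boundary.
Truth condition: for no (s,t) with borrowed(s,t) does returned(s,t) hold.
Restrictor pairs — does the scope hold? (s1,t3):fails  (s2,t1):fails  (s2,t2):fails  (s5,t1):fails  (s5,t4):fails  (s5,t5):fails
Scope holds for no restrictor pair, so the sentence is true.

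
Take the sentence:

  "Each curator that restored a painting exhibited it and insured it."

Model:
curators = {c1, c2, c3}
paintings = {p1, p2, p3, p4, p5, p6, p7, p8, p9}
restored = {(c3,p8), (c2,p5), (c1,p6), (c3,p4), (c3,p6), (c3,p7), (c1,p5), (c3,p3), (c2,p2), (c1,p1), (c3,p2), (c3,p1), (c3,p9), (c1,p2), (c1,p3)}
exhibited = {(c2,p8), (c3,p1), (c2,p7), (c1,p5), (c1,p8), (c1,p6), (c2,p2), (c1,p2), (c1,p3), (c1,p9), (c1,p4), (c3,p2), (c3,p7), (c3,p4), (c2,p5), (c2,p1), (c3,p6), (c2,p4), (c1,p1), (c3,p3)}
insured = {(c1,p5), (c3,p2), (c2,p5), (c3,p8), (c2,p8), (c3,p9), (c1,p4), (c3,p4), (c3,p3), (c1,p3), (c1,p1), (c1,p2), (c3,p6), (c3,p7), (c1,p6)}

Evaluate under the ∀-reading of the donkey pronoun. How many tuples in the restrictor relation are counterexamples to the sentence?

"it" takes "a painting" as antecedent — a donkey pronoun bound across the clause boundary.
Strong reading: for every (c,p) with restored(c,p), exhibited(c,p) ∧ insured(c,p).
Restrictor pairs: (c1,p1) ✓  (c1,p2) ✓  (c1,p3) ✓  (c1,p5) ✓  (c1,p6) ✓  (c2,p2) ✗  (c2,p5) ✓  (c3,p1) ✗  (c3,p2) ✓  (c3,p3) ✓  (c3,p4) ✓  (c3,p6) ✓  (c3,p7) ✓  (c3,p8) ✗  (c3,p9) ✗
Counterexamples (restrictor pairs failing the scope): 4.

4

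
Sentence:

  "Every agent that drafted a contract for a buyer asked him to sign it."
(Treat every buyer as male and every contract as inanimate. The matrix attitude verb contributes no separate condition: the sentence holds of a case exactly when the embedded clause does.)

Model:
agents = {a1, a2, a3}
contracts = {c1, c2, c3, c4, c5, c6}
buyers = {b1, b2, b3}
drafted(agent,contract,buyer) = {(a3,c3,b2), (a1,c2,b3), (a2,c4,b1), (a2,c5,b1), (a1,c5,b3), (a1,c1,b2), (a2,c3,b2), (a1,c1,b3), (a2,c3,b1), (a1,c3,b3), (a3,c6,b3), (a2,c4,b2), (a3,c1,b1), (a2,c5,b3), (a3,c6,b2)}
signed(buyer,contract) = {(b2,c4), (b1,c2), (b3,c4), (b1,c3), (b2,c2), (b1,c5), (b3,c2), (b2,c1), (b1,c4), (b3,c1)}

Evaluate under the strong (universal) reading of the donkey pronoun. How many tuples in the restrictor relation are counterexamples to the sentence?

"him" takes "a buyer" as antecedent and "it" takes "a contract"; both are donkey pronouns co-varying with the restrictor.
Strong reading: for every (a,c,b) with drafted(a,c,b), signed(b,c).
Restrictor triples: (a1,c1,b2)→signed(b2,c1) ✓  (a1,c1,b3)→signed(b3,c1) ✓  (a1,c2,b3)→signed(b3,c2) ✓  (a1,c3,b3)→signed(b3,c3) ✗  (a1,c5,b3)→signed(b3,c5) ✗  (a2,c3,b1)→signed(b1,c3) ✓  (a2,c3,b2)→signed(b2,c3) ✗  (a2,c4,b1)→signed(b1,c4) ✓  (a2,c4,b2)→signed(b2,c4) ✓  (a2,c5,b1)→signed(b1,c5) ✓  (a2,c5,b3)→signed(b3,c5) ✗  (a3,c1,b1)→signed(b1,c1) ✗  (a3,c3,b2)→signed(b2,c3) ✗  (a3,c6,b2)→signed(b2,c6) ✗  (a3,c6,b3)→signed(b3,c6) ✗
Counterexamples (restrictor triples failing the scope): 8.

8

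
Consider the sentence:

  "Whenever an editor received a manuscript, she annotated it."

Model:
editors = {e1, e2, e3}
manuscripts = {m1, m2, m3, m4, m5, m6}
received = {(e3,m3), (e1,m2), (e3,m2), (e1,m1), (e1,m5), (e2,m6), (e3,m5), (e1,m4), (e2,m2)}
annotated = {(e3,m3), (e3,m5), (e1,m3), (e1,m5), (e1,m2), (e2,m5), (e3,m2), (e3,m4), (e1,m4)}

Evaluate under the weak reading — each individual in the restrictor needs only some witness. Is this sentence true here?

False

"it" takes "a manuscript" as antecedent — a donkey pronoun bound across the clause boundary.
Weak reading: every editor e with some received-manuscript has at least one received-manuscript m such that annotated(e,m).
Per editor: e1:✓  e2:✗  e3:✓
e2 has no witness among its received-manuscripts.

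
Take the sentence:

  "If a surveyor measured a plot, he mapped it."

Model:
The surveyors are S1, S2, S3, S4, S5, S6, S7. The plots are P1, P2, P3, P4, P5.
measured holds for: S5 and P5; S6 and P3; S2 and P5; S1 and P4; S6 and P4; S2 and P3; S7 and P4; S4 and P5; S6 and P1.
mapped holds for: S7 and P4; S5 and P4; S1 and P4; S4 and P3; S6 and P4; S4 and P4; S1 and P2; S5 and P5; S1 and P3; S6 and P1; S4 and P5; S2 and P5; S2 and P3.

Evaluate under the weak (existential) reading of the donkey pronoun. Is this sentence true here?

True

"it" takes "a plot" as antecedent — a donkey pronoun bound across the clause boundary.
Weak reading: every surveyor s with some measured-plot has at least one measured-plot p such that mapped(s,p).
Per surveyor: S1:✓  S2:✓  S4:✓  S5:✓  S6:✓  S7:✓
Every surveyor in the restrictor has a witness.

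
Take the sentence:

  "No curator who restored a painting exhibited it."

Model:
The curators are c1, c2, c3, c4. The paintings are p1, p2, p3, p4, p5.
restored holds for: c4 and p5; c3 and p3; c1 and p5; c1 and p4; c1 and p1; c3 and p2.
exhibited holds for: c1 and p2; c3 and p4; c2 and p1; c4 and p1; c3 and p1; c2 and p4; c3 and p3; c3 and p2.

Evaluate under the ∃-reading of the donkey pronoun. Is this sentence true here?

"it" takes "a painting" as antecedent — a donkey pronoun bound across the clause boundary.
Truth condition: for no (c,p) with restored(c,p) does exhibited(c,p) hold.
Restrictor pairs — does the scope hold? (c1,p1):fails  (c1,p4):fails  (c1,p5):fails  (c3,p2):holds  (c3,p3):holds  (c4,p5):fails
Scope holds for 2 pair(s), so the sentence is false.

False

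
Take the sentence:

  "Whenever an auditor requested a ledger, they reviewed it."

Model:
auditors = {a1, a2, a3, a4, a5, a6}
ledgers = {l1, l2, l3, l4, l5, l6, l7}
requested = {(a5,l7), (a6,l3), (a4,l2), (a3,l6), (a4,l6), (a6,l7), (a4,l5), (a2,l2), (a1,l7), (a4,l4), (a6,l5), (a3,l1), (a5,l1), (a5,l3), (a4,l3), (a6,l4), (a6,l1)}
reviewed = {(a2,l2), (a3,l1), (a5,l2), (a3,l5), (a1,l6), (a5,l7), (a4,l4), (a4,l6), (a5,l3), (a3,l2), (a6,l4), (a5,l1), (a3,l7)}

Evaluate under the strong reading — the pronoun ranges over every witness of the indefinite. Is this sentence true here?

"it" takes "a ledger" as antecedent — a donkey pronoun bound across the clause boundary.
Strong reading: for every (a,l) with requested(a,l), reviewed(a,l).
Restrictor pairs: (a1,l7) ✗  (a2,l2) ✓  (a3,l1) ✓  (a3,l6) ✗  (a4,l2) ✗  (a4,l3) ✗  (a4,l4) ✓  (a4,l5) ✗  (a4,l6) ✓  (a5,l1) ✓  (a5,l3) ✓  (a5,l7) ✓  (a6,l1) ✗  (a6,l3) ✗  (a6,l4) ✓  (a6,l5) ✗  (a6,l7) ✗
Counterexample: (a1,l7) is in requested but fails the scope.

False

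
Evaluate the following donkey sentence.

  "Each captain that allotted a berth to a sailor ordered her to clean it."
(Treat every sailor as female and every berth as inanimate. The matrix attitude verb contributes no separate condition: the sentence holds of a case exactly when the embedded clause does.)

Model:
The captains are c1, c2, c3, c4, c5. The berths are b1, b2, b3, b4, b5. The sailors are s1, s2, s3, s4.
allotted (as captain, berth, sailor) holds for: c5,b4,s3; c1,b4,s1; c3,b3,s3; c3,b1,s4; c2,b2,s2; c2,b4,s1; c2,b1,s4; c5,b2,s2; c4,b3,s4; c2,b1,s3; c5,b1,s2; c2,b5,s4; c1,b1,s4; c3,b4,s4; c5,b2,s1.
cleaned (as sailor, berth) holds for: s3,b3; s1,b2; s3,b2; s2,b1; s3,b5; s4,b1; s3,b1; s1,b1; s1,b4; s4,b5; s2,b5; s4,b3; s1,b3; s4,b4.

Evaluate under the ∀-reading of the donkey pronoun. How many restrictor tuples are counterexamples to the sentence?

"her" takes "a sailor" as antecedent and "it" takes "a berth"; both are donkey pronouns co-varying with the restrictor.
Strong reading: for every (c,b,s) with allotted(c,b,s), cleaned(s,b).
Restrictor triples: (c1,b1,s4)→cleaned(s4,b1) ✓  (c1,b4,s1)→cleaned(s1,b4) ✓  (c2,b1,s3)→cleaned(s3,b1) ✓  (c2,b1,s4)→cleaned(s4,b1) ✓  (c2,b2,s2)→cleaned(s2,b2) ✗  (c2,b4,s1)→cleaned(s1,b4) ✓  (c2,b5,s4)→cleaned(s4,b5) ✓  (c3,b1,s4)→cleaned(s4,b1) ✓  (c3,b3,s3)→cleaned(s3,b3) ✓  (c3,b4,s4)→cleaned(s4,b4) ✓  (c4,b3,s4)→cleaned(s4,b3) ✓  (c5,b1,s2)→cleaned(s2,b1) ✓  (c5,b2,s1)→cleaned(s1,b2) ✓  (c5,b2,s2)→cleaned(s2,b2) ✗  (c5,b4,s3)→cleaned(s3,b4) ✗
Counterexamples (restrictor triples failing the scope): 3.

3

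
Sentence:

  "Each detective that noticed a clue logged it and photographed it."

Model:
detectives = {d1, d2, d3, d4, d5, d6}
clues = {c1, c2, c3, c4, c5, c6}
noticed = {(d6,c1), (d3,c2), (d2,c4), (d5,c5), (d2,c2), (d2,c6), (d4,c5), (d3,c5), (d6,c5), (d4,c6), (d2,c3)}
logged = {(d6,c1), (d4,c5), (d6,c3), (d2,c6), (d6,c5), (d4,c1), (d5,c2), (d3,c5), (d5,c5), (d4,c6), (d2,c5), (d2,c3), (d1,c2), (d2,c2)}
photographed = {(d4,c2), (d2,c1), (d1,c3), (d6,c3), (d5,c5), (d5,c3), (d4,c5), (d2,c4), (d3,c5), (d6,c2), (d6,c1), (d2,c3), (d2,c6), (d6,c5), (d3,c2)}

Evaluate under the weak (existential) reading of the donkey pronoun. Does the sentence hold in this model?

"it" takes "a clue" as antecedent — a donkey pronoun bound across the clause boundary.
Weak reading: every detective d with some noticed-clue has at least one noticed-clue c such that logged(d,c) ∧ photographed(d,c).
Per detective: d2:✓  d3:✓  d4:✓  d5:✓  d6:✓
Every detective in the restrictor has a witness.

True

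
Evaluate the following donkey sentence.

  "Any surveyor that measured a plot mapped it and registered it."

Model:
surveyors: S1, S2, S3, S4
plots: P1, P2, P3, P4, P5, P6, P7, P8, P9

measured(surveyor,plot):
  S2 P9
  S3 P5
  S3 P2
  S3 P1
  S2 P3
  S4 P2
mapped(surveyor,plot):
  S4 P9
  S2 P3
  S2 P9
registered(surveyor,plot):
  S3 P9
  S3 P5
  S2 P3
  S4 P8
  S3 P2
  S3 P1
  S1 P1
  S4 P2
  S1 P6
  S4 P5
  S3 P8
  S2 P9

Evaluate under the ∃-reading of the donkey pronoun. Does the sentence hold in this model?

"it" takes "a plot" as antecedent — a donkey pronoun bound across the clause boundary.
Weak reading: every surveyor s with some measured-plot has at least one measured-plot p such that mapped(s,p) ∧ registered(s,p).
Per surveyor: S2:✓  S3:✗  S4:✗
S3 has no witness among its measured-plots.

False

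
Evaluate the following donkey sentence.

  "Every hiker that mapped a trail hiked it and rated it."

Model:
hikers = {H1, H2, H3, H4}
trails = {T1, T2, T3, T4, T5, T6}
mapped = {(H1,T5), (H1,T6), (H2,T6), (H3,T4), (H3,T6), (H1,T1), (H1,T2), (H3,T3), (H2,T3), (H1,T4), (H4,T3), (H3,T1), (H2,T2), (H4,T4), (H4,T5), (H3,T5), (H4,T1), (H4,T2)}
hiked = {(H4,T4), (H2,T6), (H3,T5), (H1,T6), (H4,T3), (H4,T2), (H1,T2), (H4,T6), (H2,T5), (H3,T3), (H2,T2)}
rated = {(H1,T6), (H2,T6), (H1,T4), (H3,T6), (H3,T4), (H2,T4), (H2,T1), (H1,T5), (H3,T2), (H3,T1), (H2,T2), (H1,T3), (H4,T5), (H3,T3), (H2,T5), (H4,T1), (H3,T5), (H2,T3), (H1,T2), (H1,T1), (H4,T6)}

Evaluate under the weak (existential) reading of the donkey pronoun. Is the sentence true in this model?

False

"it" takes "a trail" as antecedent — a donkey pronoun bound across the clause boundary.
Weak reading: every hiker h with some mapped-trail has at least one mapped-trail t such that hiked(h,t) ∧ rated(h,t).
Per hiker: H1:✓  H2:✓  H3:✓  H4:✗
H4 has no witness among its mapped-trails.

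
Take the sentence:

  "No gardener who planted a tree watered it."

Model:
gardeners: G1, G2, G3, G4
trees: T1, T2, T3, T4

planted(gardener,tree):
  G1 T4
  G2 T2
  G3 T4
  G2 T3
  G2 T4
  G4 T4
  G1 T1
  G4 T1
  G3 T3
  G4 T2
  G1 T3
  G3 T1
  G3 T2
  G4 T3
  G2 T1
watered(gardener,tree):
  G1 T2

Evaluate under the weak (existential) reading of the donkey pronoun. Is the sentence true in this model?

"it" takes "a tree" as antecedent — a donkey pronoun bound across the clause boundary.
Truth condition: for no (g,t) with planted(g,t) does watered(g,t) hold.
Restrictor pairs — does the scope hold? (G1,T1):fails  (G1,T3):fails  (G1,T4):fails  (G2,T1):fails  (G2,T2):fails  (G2,T3):fails  (G2,T4):fails  (G3,T1):fails  (G3,T2):fails  (G3,T3):fails  (G3,T4):fails  (G4,T1):fails  (G4,T2):fails  (G4,T3):fails  (G4,T4):fails
Scope holds for no restrictor pair, so the sentence is true.

True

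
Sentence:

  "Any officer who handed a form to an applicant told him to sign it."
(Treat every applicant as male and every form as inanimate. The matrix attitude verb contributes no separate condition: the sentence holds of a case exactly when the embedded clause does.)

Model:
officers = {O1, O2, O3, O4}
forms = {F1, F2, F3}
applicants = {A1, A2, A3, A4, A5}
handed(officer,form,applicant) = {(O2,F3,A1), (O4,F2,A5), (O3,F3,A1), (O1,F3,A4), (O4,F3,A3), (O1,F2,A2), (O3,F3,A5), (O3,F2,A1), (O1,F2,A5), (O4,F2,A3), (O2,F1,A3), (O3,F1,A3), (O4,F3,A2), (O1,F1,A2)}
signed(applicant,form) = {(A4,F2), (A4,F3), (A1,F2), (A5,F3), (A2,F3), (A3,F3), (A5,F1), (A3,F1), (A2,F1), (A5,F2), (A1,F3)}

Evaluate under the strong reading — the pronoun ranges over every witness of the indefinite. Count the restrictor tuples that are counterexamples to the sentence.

2

"him" takes "an applicant" as antecedent and "it" takes "a form"; both are donkey pronouns co-varying with the restrictor.
Strong reading: for every (o,f,a) with handed(o,f,a), signed(a,f).
Restrictor triples: (O1,F1,A2)→signed(A2,F1) ✓  (O1,F2,A2)→signed(A2,F2) ✗  (O1,F2,A5)→signed(A5,F2) ✓  (O1,F3,A4)→signed(A4,F3) ✓  (O2,F1,A3)→signed(A3,F1) ✓  (O2,F3,A1)→signed(A1,F3) ✓  (O3,F1,A3)→signed(A3,F1) ✓  (O3,F2,A1)→signed(A1,F2) ✓  (O3,F3,A1)→signed(A1,F3) ✓  (O3,F3,A5)→signed(A5,F3) ✓  (O4,F2,A3)→signed(A3,F2) ✗  (O4,F2,A5)→signed(A5,F2) ✓  (O4,F3,A2)→signed(A2,F3) ✓  (O4,F3,A3)→signed(A3,F3) ✓
Counterexamples (restrictor triples failing the scope): 2.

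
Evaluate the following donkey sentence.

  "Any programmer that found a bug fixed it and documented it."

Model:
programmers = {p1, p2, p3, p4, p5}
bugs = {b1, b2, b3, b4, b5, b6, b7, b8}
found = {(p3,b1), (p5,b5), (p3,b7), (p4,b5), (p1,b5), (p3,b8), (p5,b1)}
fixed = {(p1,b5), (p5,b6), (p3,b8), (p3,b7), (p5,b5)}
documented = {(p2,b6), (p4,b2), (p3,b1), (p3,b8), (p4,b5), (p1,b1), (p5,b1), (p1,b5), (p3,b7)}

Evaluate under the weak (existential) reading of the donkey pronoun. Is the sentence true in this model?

"it" takes "a bug" as antecedent — a donkey pronoun bound across the clause boundary.
Weak reading: every programmer p with some found-bug has at least one found-bug b such that fixed(p,b) ∧ documented(p,b).
Per programmer: p1:✓  p3:✓  p4:✗  p5:✗
p4 has no witness among its found-bugs.

False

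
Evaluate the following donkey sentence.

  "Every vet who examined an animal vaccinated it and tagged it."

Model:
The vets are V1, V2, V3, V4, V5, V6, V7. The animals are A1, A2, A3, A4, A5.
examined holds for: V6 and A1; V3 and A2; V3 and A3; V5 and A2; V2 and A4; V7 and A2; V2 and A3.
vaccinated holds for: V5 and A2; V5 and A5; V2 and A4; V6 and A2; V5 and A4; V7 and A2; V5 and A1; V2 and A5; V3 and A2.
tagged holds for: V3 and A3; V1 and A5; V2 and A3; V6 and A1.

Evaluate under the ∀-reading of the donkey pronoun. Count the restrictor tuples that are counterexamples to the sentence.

7

"it" takes "an animal" as antecedent — a donkey pronoun bound across the clause boundary.
Strong reading: for every (v,a) with examined(v,a), vaccinated(v,a) ∧ tagged(v,a).
Restrictor pairs: (V2,A3) ✗  (V2,A4) ✗  (V3,A2) ✗  (V3,A3) ✗  (V5,A2) ✗  (V6,A1) ✗  (V7,A2) ✗
Counterexamples (restrictor pairs failing the scope): 7.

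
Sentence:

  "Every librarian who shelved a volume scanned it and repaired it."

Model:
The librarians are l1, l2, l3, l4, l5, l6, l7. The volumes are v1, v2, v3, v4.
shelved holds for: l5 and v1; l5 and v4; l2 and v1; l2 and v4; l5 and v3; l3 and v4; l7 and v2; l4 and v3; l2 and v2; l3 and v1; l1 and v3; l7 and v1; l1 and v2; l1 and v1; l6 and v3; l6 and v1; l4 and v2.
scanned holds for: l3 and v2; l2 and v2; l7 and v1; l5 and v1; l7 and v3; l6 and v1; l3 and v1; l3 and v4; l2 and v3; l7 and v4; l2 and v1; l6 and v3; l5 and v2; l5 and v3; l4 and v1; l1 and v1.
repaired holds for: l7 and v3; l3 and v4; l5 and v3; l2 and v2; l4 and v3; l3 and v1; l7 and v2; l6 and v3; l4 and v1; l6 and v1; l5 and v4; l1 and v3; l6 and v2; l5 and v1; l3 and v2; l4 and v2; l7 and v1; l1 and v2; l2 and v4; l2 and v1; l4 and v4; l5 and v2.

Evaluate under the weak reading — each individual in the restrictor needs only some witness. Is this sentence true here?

"it" takes "a volume" as antecedent — a donkey pronoun bound across the clause boundary.
Weak reading: every librarian l with some shelved-volume has at least one shelved-volume v such that scanned(l,v) ∧ repaired(l,v).
Per librarian: l1:✗  l2:✓  l3:✓  l4:✗  l5:✓  l6:✓  l7:✓
l1 has no witness among its shelved-volumes.

False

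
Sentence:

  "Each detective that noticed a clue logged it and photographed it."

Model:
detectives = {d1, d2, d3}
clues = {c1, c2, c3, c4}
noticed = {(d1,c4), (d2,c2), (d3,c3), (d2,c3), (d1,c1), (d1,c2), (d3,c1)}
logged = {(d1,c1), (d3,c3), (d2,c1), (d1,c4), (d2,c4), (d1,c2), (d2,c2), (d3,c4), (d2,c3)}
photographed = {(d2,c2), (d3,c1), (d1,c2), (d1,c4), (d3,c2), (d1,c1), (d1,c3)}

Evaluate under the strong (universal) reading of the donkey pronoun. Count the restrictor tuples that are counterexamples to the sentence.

"it" takes "a clue" as antecedent — a donkey pronoun bound across the clause boundary.
Strong reading: for every (d,c) with noticed(d,c), logged(d,c) ∧ photographed(d,c).
Restrictor pairs: (d1,c1) ✓  (d1,c2) ✓  (d1,c4) ✓  (d2,c2) ✓  (d2,c3) ✗  (d3,c1) ✗  (d3,c3) ✗
Counterexamples (restrictor pairs failing the scope): 3.

3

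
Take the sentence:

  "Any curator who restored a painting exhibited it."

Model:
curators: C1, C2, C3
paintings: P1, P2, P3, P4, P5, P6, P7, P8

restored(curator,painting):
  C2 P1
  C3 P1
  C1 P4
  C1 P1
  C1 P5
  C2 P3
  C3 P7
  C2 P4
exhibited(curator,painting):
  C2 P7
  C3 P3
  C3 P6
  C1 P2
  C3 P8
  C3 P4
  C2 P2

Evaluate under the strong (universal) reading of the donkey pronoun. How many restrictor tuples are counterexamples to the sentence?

"it" takes "a painting" as antecedent — a donkey pronoun bound across the clause boundary.
Strong reading: for every (c,p) with restored(c,p), exhibited(c,p).
Restrictor pairs: (C1,P1) ✗  (C1,P4) ✗  (C1,P5) ✗  (C2,P1) ✗  (C2,P3) ✗  (C2,P4) ✗  (C3,P1) ✗  (C3,P7) ✗
Counterexamples (restrictor pairs failing the scope): 8.

8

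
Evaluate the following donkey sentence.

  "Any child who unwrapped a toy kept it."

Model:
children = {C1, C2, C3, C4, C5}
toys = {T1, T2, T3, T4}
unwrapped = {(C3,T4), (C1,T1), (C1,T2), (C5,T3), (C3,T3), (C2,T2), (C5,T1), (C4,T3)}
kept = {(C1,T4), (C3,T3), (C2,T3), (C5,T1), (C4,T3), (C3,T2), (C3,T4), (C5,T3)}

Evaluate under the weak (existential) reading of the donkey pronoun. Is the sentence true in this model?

False

"it" takes "a toy" as antecedent — a donkey pronoun bound across the clause boundary.
Weak reading: every child c with some unwrapped-toy has at least one unwrapped-toy t such that kept(c,t).
Per child: C1:✗  C2:✗  C3:✓  C4:✓  C5:✓
C1 has no witness among its unwrapped-toys.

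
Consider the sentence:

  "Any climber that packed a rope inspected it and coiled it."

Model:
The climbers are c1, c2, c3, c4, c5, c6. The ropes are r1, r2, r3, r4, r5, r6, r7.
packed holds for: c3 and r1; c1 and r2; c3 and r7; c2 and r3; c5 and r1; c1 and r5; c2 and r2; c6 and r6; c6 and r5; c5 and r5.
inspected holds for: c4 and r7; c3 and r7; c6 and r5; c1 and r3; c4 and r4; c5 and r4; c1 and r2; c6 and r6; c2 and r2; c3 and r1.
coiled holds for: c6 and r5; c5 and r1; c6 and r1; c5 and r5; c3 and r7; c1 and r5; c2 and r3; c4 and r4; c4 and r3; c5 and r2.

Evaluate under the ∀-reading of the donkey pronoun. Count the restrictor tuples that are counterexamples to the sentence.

"it" takes "a rope" as antecedent — a donkey pronoun bound across the clause boundary.
Strong reading: for every (c,r) with packed(c,r), inspected(c,r) ∧ coiled(c,r).
Restrictor pairs: (c1,r2) ✗  (c1,r5) ✗  (c2,r2) ✗  (c2,r3) ✗  (c3,r1) ✗  (c3,r7) ✓  (c5,r1) ✗  (c5,r5) ✗  (c6,r5) ✓  (c6,r6) ✗
Counterexamples (restrictor pairs failing the scope): 8.

8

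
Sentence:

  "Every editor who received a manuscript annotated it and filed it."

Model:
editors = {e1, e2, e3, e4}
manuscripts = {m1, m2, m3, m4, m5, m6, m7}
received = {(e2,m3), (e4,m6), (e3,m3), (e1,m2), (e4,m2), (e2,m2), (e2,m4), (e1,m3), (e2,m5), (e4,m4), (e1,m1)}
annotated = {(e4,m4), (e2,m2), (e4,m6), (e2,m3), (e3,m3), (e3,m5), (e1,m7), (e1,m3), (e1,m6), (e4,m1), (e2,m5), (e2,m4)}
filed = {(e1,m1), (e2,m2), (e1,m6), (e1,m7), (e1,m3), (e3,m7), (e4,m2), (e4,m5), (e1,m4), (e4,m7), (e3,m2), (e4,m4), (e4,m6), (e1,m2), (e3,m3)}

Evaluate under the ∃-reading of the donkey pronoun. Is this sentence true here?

"it" takes "a manuscript" as antecedent — a donkey pronoun bound across the clause boundary.
Weak reading: every editor e with some received-manuscript has at least one received-manuscript m such that annotated(e,m) ∧ filed(e,m).
Per editor: e1:✓  e2:✓  e3:✓  e4:✓
Every editor in the restrictor has a witness.

True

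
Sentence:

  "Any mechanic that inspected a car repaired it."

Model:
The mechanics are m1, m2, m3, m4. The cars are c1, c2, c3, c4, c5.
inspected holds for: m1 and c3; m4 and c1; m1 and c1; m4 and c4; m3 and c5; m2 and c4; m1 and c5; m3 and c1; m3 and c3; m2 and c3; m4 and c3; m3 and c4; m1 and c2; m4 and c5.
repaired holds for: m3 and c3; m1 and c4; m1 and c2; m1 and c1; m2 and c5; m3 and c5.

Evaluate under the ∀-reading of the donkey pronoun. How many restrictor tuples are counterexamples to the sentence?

10

"it" takes "a car" as antecedent — a donkey pronoun bound across the clause boundary.
Strong reading: for every (m,c) with inspected(m,c), repaired(m,c).
Restrictor pairs: (m1,c1) ✓  (m1,c2) ✓  (m1,c3) ✗  (m1,c5) ✗  (m2,c3) ✗  (m2,c4) ✗  (m3,c1) ✗  (m3,c3) ✓  (m3,c4) ✗  (m3,c5) ✓  (m4,c1) ✗  (m4,c3) ✗  (m4,c4) ✗  (m4,c5) ✗
Counterexamples (restrictor pairs failing the scope): 10.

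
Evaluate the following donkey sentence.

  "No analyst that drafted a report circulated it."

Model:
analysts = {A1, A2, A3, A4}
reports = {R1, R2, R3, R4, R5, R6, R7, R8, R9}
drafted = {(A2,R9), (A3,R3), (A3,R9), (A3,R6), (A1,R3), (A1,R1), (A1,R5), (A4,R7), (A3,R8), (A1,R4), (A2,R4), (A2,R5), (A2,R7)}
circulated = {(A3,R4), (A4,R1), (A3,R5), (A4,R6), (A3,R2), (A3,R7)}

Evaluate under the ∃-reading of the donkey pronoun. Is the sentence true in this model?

True

"it" takes "a report" as antecedent — a donkey pronoun bound across the clause boundary.
Truth condition: for no (a,r) with drafted(a,r) does circulated(a,r) hold.
Restrictor pairs — does the scope hold? (A1,R1):fails  (A1,R3):fails  (A1,R4):fails  (A1,R5):fails  (A2,R4):fails  (A2,R5):fails  (A2,R7):fails  (A2,R9):fails  (A3,R3):fails  (A3,R6):fails  (A3,R8):fails  (A3,R9):fails  (A4,R7):fails
Scope holds for no restrictor pair, so the sentence is true.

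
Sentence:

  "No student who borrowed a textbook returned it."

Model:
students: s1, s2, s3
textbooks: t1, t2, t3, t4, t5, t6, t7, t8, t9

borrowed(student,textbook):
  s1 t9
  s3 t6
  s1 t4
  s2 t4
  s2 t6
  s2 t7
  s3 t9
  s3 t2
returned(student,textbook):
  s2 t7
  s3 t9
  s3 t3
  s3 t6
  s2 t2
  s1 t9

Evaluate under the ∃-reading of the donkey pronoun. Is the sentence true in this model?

False

"it" takes "a textbook" as antecedent — a donkey pronoun bound across the clause boundary.
Truth condition: for no (s,t) with borrowed(s,t) does returned(s,t) hold.
Restrictor pairs — does the scope hold? (s1,t4):fails  (s1,t9):holds  (s2,t4):fails  (s2,t6):fails  (s2,t7):holds  (s3,t2):fails  (s3,t6):holds  (s3,t9):holds
Scope holds for 4 pair(s), so the sentence is false.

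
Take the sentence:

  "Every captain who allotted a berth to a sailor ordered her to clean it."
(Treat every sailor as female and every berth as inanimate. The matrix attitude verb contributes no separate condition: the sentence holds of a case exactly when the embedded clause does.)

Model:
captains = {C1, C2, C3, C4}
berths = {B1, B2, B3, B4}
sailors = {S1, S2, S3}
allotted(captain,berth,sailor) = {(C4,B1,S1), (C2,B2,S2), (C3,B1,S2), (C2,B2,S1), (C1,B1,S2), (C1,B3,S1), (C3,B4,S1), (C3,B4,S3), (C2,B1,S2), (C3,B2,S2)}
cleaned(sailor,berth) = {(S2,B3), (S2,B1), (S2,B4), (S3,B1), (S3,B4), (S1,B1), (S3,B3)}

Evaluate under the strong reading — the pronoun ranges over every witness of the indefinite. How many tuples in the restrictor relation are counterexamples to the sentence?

5

"her" takes "a sailor" as antecedent and "it" takes "a berth"; both are donkey pronouns co-varying with the restrictor.
Strong reading: for every (c,b,s) with allotted(c,b,s), cleaned(s,b).
Restrictor triples: (C1,B1,S2)→cleaned(S2,B1) ✓  (C1,B3,S1)→cleaned(S1,B3) ✗  (C2,B1,S2)→cleaned(S2,B1) ✓  (C2,B2,S1)→cleaned(S1,B2) ✗  (C2,B2,S2)→cleaned(S2,B2) ✗  (C3,B1,S2)→cleaned(S2,B1) ✓  (C3,B2,S2)→cleaned(S2,B2) ✗  (C3,B4,S1)→cleaned(S1,B4) ✗  (C3,B4,S3)→cleaned(S3,B4) ✓  (C4,B1,S1)→cleaned(S1,B1) ✓
Counterexamples (restrictor triples failing the scope): 5.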